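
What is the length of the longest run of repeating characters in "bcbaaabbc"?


Input: "bcbaaabbc"
Scanning for longest run:
  Position 1 ('c'): new char, reset run to 1
  Position 2 ('b'): new char, reset run to 1
  Position 3 ('a'): new char, reset run to 1
  Position 4 ('a'): continues run of 'a', length=2
  Position 5 ('a'): continues run of 'a', length=3
  Position 6 ('b'): new char, reset run to 1
  Position 7 ('b'): continues run of 'b', length=2
  Position 8 ('c'): new char, reset run to 1
Longest run: 'a' with length 3

3


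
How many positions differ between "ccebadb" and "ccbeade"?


Comparing "ccebadb" and "ccbeade" position by position:
  Position 0: 'c' vs 'c' => same
  Position 1: 'c' vs 'c' => same
  Position 2: 'e' vs 'b' => DIFFER
  Position 3: 'b' vs 'e' => DIFFER
  Position 4: 'a' vs 'a' => same
  Position 5: 'd' vs 'd' => same
  Position 6: 'b' vs 'e' => DIFFER
Positions that differ: 3

3


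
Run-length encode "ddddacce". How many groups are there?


Input: ddddacce
Scanning for consecutive runs:
  Group 1: 'd' x 4 (positions 0-3)
  Group 2: 'a' x 1 (positions 4-4)
  Group 3: 'c' x 2 (positions 5-6)
  Group 4: 'e' x 1 (positions 7-7)
Total groups: 4

4


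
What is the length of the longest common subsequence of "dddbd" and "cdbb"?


LCS of "dddbd" and "cdbb"
DP table:
           c    d    b    b
      0    0    0    0    0
  d   0    0    1    1    1
  d   0    0    1    1    1
  d   0    0    1    1    1
  b   0    0    1    2    2
  d   0    0    1    2    2
LCS length = dp[5][4] = 2

2


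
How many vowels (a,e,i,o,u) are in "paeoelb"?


Input: paeoelb
Checking each character:
  'p' at position 0: consonant
  'a' at position 1: vowel (running total: 1)
  'e' at position 2: vowel (running total: 2)
  'o' at position 3: vowel (running total: 3)
  'e' at position 4: vowel (running total: 4)
  'l' at position 5: consonant
  'b' at position 6: consonant
Total vowels: 4

4


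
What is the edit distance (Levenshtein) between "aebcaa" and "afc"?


Computing edit distance: "aebcaa" -> "afc"
DP table:
           a    f    c
      0    1    2    3
  a   1    0    1    2
  e   2    1    1    2
  b   3    2    2    2
  c   4    3    3    2
  a   5    4    4    3
  a   6    5    5    4
Edit distance = dp[6][3] = 4

4


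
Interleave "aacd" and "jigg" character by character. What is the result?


Interleaving "aacd" and "jigg":
  Position 0: 'a' from first, 'j' from second => "aj"
  Position 1: 'a' from first, 'i' from second => "ai"
  Position 2: 'c' from first, 'g' from second => "cg"
  Position 3: 'd' from first, 'g' from second => "dg"
Result: ajaicgdg

ajaicgdg


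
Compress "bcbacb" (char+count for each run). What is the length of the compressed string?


Input: bcbacb
Runs:
  'b' x 1 => "b1"
  'c' x 1 => "c1"
  'b' x 1 => "b1"
  'a' x 1 => "a1"
  'c' x 1 => "c1"
  'b' x 1 => "b1"
Compressed: "b1c1b1a1c1b1"
Compressed length: 12

12


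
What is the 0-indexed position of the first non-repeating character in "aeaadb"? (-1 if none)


Input: aeaadb
Character frequencies:
  'a': 3
  'b': 1
  'd': 1
  'e': 1
Scanning left to right for freq == 1:
  Position 0 ('a'): freq=3, skip
  Position 1 ('e'): unique! => answer = 1

1


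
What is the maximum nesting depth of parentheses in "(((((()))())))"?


Input: "(((((()))())))"
Tracking depth:
  Position 0 '(': depth becomes 1
  Position 1 '(': depth becomes 2
  Position 2 '(': depth becomes 3
  Position 3 '(': depth becomes 4
  Position 4 '(': depth becomes 5
  Position 5 '(': depth becomes 6
  Position 6 ')': depth becomes 5
  Position 7 ')': depth becomes 4
  Position 8 ')': depth becomes 3
  Position 9 '(': depth becomes 4
  Position 10 ')': depth becomes 3
  Position 11 ')': depth becomes 2
  Position 12 ')': depth becomes 1
  Position 13 ')': depth becomes 0
Maximum depth reached: 6

6


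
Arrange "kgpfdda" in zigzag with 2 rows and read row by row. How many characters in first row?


Zigzag "kgpfdda" into 2 rows:
Placing characters:
  'k' => row 0
  'g' => row 1
  'p' => row 0
  'f' => row 1
  'd' => row 0
  'd' => row 1
  'a' => row 0
Rows:
  Row 0: "kpda"
  Row 1: "gfd"
First row length: 4

4


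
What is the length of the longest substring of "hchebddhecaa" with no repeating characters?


Input: "hchebddhecaa"
Sliding window (track last position of each char):
  Position 0 ('h'): window [0,0] length 1 -- new best
  Position 1 ('c'): window [0,1] length 2 -- new best
  Position 2 ('h'): repeat (last at 0), move window start to 1
  Position 2 ('h'): window [1,2] length 2
  Position 3 ('e'): window [1,3] length 3 -- new best
  Position 4 ('b'): window [1,4] length 4 -- new best
  Position 5 ('d'): window [1,5] length 5 -- new best
  Position 6 ('d'): repeat (last at 5), move window start to 6
  Position 6 ('d'): window [6,6] length 1
  Position 7 ('h'): window [6,7] length 2
  Position 8 ('e'): window [6,8] length 3
  Position 9 ('c'): window [6,9] length 4
  Position 10 ('a'): window [6,10] length 5
  Position 11 ('a'): repeat (last at 10), move window start to 11
  Position 11 ('a'): window [11,11] length 1
Longest substring with no repeats: "chebd" with length 5

5


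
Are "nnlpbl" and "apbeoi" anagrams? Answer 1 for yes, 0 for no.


Strings: "nnlpbl", "apbeoi"
Sorted first:  bllnnp
Sorted second: abeiop
Differ at position 0: 'b' vs 'a' => not anagrams

0


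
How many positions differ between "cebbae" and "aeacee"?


Comparing "cebbae" and "aeacee" position by position:
  Position 0: 'c' vs 'a' => DIFFER
  Position 1: 'e' vs 'e' => same
  Position 2: 'b' vs 'a' => DIFFER
  Position 3: 'b' vs 'c' => DIFFER
  Position 4: 'a' vs 'e' => DIFFER
  Position 5: 'e' vs 'e' => same
Positions that differ: 4

4


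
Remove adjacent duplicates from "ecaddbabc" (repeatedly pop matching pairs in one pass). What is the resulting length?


Input: ecaddbabc
Stack-based adjacent duplicate removal:
  Read 'e': push. Stack: e
  Read 'c': push. Stack: ec
  Read 'a': push. Stack: eca
  Read 'd': push. Stack: ecad
  Read 'd': matches stack top 'd' => pop. Stack: eca
  Read 'b': push. Stack: ecab
  Read 'a': push. Stack: ecaba
  Read 'b': push. Stack: ecabab
  Read 'c': push. Stack: ecababc
Final stack: "ecababc" (length 7)

7


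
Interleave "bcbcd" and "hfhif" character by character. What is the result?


Interleaving "bcbcd" and "hfhif":
  Position 0: 'b' from first, 'h' from second => "bh"
  Position 1: 'c' from first, 'f' from second => "cf"
  Position 2: 'b' from first, 'h' from second => "bh"
  Position 3: 'c' from first, 'i' from second => "ci"
  Position 4: 'd' from first, 'f' from second => "df"
Result: bhcfbhcidf

bhcfbhcidf


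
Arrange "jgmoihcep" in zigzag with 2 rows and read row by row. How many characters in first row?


Zigzag "jgmoihcep" into 2 rows:
Placing characters:
  'j' => row 0
  'g' => row 1
  'm' => row 0
  'o' => row 1
  'i' => row 0
  'h' => row 1
  'c' => row 0
  'e' => row 1
  'p' => row 0
Rows:
  Row 0: "jmicp"
  Row 1: "gohe"
First row length: 5

5


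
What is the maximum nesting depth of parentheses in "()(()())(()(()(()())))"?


Input: "()(()())(()(()(()())))"
Tracking depth:
  Position 0 '(': depth becomes 1
  Position 1 ')': depth becomes 0
  Position 2 '(': depth becomes 1
  Position 3 '(': depth becomes 2
  Position 4 ')': depth becomes 1
  Position 5 '(': depth becomes 2
  Position 6 ')': depth becomes 1
  Position 7 ')': depth becomes 0
  Position 8 '(': depth becomes 1
  Position 9 '(': depth becomes 2
  Position 10 ')': depth becomes 1
  Position 11 '(': depth becomes 2
  Position 12 '(': depth becomes 3
  Position 13 ')': depth becomes 2
  Position 14 '(': depth becomes 3
  Position 15 '(': depth becomes 4
  Position 16 ')': depth becomes 3
  Position 17 '(': depth becomes 4
  Position 18 ')': depth becomes 3
  Position 19 ')': depth becomes 2
  Position 20 ')': depth becomes 1
  Position 21 ')': depth becomes 0
Maximum depth reached: 4

4


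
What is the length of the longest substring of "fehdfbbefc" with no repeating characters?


Input: "fehdfbbefc"
Sliding window (track last position of each char):
  Position 0 ('f'): window [0,0] length 1 -- new best
  Position 1 ('e'): window [0,1] length 2 -- new best
  Position 2 ('h'): window [0,2] length 3 -- new best
  Position 3 ('d'): window [0,3] length 4 -- new best
  Position 4 ('f'): repeat (last at 0), move window start to 1
  Position 4 ('f'): window [1,4] length 4
  Position 5 ('b'): window [1,5] length 5 -- new best
  Position 6 ('b'): repeat (last at 5), move window start to 6
  Position 6 ('b'): window [6,6] length 1
  Position 7 ('e'): window [6,7] length 2
  Position 8 ('f'): window [6,8] length 3
  Position 9 ('c'): window [6,9] length 4
Longest substring with no repeats: "ehdfb" with length 5

5


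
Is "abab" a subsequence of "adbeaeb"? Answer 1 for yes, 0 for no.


Check if "abab" is a subsequence of "adbeaeb"
Greedy scan:
  Position 0 ('a'): matches sub[0] = 'a'
  Position 1 ('d'): no match needed
  Position 2 ('b'): matches sub[1] = 'b'
  Position 3 ('e'): no match needed
  Position 4 ('a'): matches sub[2] = 'a'
  Position 5 ('e'): no match needed
  Position 6 ('b'): matches sub[3] = 'b'
All 4 characters matched => is a subsequence

1


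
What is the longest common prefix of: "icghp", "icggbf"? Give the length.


Words: icghp, icggbf
  Position 0: all 'i' => match
  Position 1: all 'c' => match
  Position 2: all 'g' => match
  Position 3: ('h', 'g') => mismatch, stop
LCP = "icg" (length 3)

3


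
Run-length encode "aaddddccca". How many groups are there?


Input: aaddddccca
Scanning for consecutive runs:
  Group 1: 'a' x 2 (positions 0-1)
  Group 2: 'd' x 4 (positions 2-5)
  Group 3: 'c' x 3 (positions 6-8)
  Group 4: 'a' x 1 (positions 9-9)
Total groups: 4

4


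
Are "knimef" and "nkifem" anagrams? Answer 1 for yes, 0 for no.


Strings: "knimef", "nkifem"
Sorted first:  efikmn
Sorted second: efikmn
Sorted forms match => anagrams

1


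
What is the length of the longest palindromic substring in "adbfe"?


Input: "adbfe"
Checking substrings for palindromes:
  No multi-char palindromic substrings found
Longest palindromic substring: "a" with length 1

1


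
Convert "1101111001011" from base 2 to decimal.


Input: "1101111001011" in base 2
Positional expansion:
  Digit '1' (value 1) x 2^12 = 4096
  Digit '1' (value 1) x 2^11 = 2048
  Digit '0' (value 0) x 2^10 = 0
  Digit '1' (value 1) x 2^9 = 512
  Digit '1' (value 1) x 2^8 = 256
  Digit '1' (value 1) x 2^7 = 128
  Digit '1' (value 1) x 2^6 = 64
  Digit '0' (value 0) x 2^5 = 0
  Digit '0' (value 0) x 2^4 = 0
  Digit '1' (value 1) x 2^3 = 8
  Digit '0' (value 0) x 2^2 = 0
  Digit '1' (value 1) x 2^1 = 2
  Digit '1' (value 1) x 2^0 = 1
Sum = 7115

7115


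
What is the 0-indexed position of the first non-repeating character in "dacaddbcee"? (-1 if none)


Input: dacaddbcee
Character frequencies:
  'a': 2
  'b': 1
  'c': 2
  'd': 3
  'e': 2
Scanning left to right for freq == 1:
  Position 0 ('d'): freq=3, skip
  Position 1 ('a'): freq=2, skip
  Position 2 ('c'): freq=2, skip
  Position 3 ('a'): freq=2, skip
  Position 4 ('d'): freq=3, skip
  Position 5 ('d'): freq=3, skip
  Position 6 ('b'): unique! => answer = 6

6


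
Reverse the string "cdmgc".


Input: cdmgc
Reading characters right to left:
  Position 4: 'c'
  Position 3: 'g'
  Position 2: 'm'
  Position 1: 'd'
  Position 0: 'c'
Reversed: cgmdc

cgmdc


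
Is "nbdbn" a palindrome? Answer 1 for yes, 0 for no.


Input: nbdbn
Reversed: nbdbn
  Compare pos 0 ('n') with pos 4 ('n'): match
  Compare pos 1 ('b') with pos 3 ('b'): match
Result: palindrome

1


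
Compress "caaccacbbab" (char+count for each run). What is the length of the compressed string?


Input: caaccacbbab
Runs:
  'c' x 1 => "c1"
  'a' x 2 => "a2"
  'c' x 2 => "c2"
  'a' x 1 => "a1"
  'c' x 1 => "c1"
  'b' x 2 => "b2"
  'a' x 1 => "a1"
  'b' x 1 => "b1"
Compressed: "c1a2c2a1c1b2a1b1"
Compressed length: 16

16


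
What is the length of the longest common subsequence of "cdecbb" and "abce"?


LCS of "cdecbb" and "abce"
DP table:
           a    b    c    e
      0    0    0    0    0
  c   0    0    0    1    1
  d   0    0    0    1    1
  e   0    0    0    1    2
  c   0    0    0    1    2
  b   0    0    1    1    2
  b   0    0    1    1    2
LCS length = dp[6][4] = 2

2


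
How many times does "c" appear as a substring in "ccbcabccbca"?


Searching for "c" in "ccbcabccbca"
Scanning each position:
  Position 0: "c" => MATCH
  Position 1: "c" => MATCH
  Position 2: "b" => no
  Position 3: "c" => MATCH
  Position 4: "a" => no
  Position 5: "b" => no
  Position 6: "c" => MATCH
  Position 7: "c" => MATCH
  Position 8: "b" => no
  Position 9: "c" => MATCH
  Position 10: "a" => no
Total occurrences: 6

6


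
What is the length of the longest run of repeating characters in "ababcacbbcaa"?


Input: "ababcacbbcaa"
Scanning for longest run:
  Position 1 ('b'): new char, reset run to 1
  Position 2 ('a'): new char, reset run to 1
  Position 3 ('b'): new char, reset run to 1
  Position 4 ('c'): new char, reset run to 1
  Position 5 ('a'): new char, reset run to 1
  Position 6 ('c'): new char, reset run to 1
  Position 7 ('b'): new char, reset run to 1
  Position 8 ('b'): continues run of 'b', length=2
  Position 9 ('c'): new char, reset run to 1
  Position 10 ('a'): new char, reset run to 1
  Position 11 ('a'): continues run of 'a', length=2
Longest run: 'b' with length 2

2


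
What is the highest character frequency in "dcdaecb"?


Input: dcdaecb
Character counts:
  'a': 1
  'b': 1
  'c': 2
  'd': 2
  'e': 1
Maximum frequency: 2

2


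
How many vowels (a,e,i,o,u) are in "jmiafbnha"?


Input: jmiafbnha
Checking each character:
  'j' at position 0: consonant
  'm' at position 1: consonant
  'i' at position 2: vowel (running total: 1)
  'a' at position 3: vowel (running total: 2)
  'f' at position 4: consonant
  'b' at position 5: consonant
  'n' at position 6: consonant
  'h' at position 7: consonant
  'a' at position 8: vowel (running total: 3)
Total vowels: 3

3


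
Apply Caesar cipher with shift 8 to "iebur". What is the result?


Caesar cipher: shift "iebur" by 8
  'i' (pos 8) + 8 = pos 16 = 'q'
  'e' (pos 4) + 8 = pos 12 = 'm'
  'b' (pos 1) + 8 = pos 9 = 'j'
  'u' (pos 20) + 8 = pos 2 = 'c'
  'r' (pos 17) + 8 = pos 25 = 'z'
Result: qmjcz

qmjcz


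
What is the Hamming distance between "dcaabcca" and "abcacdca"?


Comparing "dcaabcca" and "abcacdca" position by position:
  Position 0: 'd' vs 'a' => differ
  Position 1: 'c' vs 'b' => differ
  Position 2: 'a' vs 'c' => differ
  Position 3: 'a' vs 'a' => same
  Position 4: 'b' vs 'c' => differ
  Position 5: 'c' vs 'd' => differ
  Position 6: 'c' vs 'c' => same
  Position 7: 'a' vs 'a' => same
Total differences (Hamming distance): 5

5


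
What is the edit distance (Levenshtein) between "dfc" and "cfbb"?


Computing edit distance: "dfc" -> "cfbb"
DP table:
           c    f    b    b
      0    1    2    3    4
  d   1    1    2    3    4
  f   2    2    1    2    3
  c   3    2    2    2    3
Edit distance = dp[3][4] = 3

3


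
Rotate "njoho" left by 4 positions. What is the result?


Input: "njoho", rotate left by 4
First 4 characters: "njoh"
Remaining characters: "o"
Concatenate remaining + first: "o" + "njoh" = "onjoh"

onjoh


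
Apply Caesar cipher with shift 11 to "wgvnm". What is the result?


Caesar cipher: shift "wgvnm" by 11
  'w' (pos 22) + 11 = pos 7 = 'h'
  'g' (pos 6) + 11 = pos 17 = 'r'
  'v' (pos 21) + 11 = pos 6 = 'g'
  'n' (pos 13) + 11 = pos 24 = 'y'
  'm' (pos 12) + 11 = pos 23 = 'x'
Result: hrgyx

hrgyx


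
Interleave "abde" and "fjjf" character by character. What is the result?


Interleaving "abde" and "fjjf":
  Position 0: 'a' from first, 'f' from second => "af"
  Position 1: 'b' from first, 'j' from second => "bj"
  Position 2: 'd' from first, 'j' from second => "dj"
  Position 3: 'e' from first, 'f' from second => "ef"
Result: afbjdjef

afbjdjef


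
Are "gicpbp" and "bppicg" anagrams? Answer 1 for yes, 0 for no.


Strings: "gicpbp", "bppicg"
Sorted first:  bcgipp
Sorted second: bcgipp
Sorted forms match => anagrams

1


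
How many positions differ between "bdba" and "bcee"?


Comparing "bdba" and "bcee" position by position:
  Position 0: 'b' vs 'b' => same
  Position 1: 'd' vs 'c' => DIFFER
  Position 2: 'b' vs 'e' => DIFFER
  Position 3: 'a' vs 'e' => DIFFER
Positions that differ: 3

3


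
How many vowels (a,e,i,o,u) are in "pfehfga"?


Input: pfehfga
Checking each character:
  'p' at position 0: consonant
  'f' at position 1: consonant
  'e' at position 2: vowel (running total: 1)
  'h' at position 3: consonant
  'f' at position 4: consonant
  'g' at position 5: consonant
  'a' at position 6: vowel (running total: 2)
Total vowels: 2

2


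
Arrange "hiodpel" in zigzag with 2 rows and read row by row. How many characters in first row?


Zigzag "hiodpel" into 2 rows:
Placing characters:
  'h' => row 0
  'i' => row 1
  'o' => row 0
  'd' => row 1
  'p' => row 0
  'e' => row 1
  'l' => row 0
Rows:
  Row 0: "hopl"
  Row 1: "ide"
First row length: 4

4


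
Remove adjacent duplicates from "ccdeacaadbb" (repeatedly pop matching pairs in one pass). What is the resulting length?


Input: ccdeacaadbb
Stack-based adjacent duplicate removal:
  Read 'c': push. Stack: c
  Read 'c': matches stack top 'c' => pop. Stack: (empty)
  Read 'd': push. Stack: d
  Read 'e': push. Stack: de
  Read 'a': push. Stack: dea
  Read 'c': push. Stack: deac
  Read 'a': push. Stack: deaca
  Read 'a': matches stack top 'a' => pop. Stack: deac
  Read 'd': push. Stack: deacd
  Read 'b': push. Stack: deacdb
  Read 'b': matches stack top 'b' => pop. Stack: deacd
Final stack: "deacd" (length 5)

5


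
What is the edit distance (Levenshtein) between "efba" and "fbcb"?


Computing edit distance: "efba" -> "fbcb"
DP table:
           f    b    c    b
      0    1    2    3    4
  e   1    1    2    3    4
  f   2    1    2    3    4
  b   3    2    1    2    3
  a   4    3    2    2    3
Edit distance = dp[4][4] = 3

3


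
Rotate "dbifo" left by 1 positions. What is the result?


Input: "dbifo", rotate left by 1
First 1 characters: "d"
Remaining characters: "bifo"
Concatenate remaining + first: "bifo" + "d" = "bifod"

bifod


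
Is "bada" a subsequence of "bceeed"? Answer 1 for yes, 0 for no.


Check if "bada" is a subsequence of "bceeed"
Greedy scan:
  Position 0 ('b'): matches sub[0] = 'b'
  Position 1 ('c'): no match needed
  Position 2 ('e'): no match needed
  Position 3 ('e'): no match needed
  Position 4 ('e'): no match needed
  Position 5 ('d'): no match needed
Only matched 1/4 characters => not a subsequence

0


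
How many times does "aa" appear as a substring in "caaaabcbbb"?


Searching for "aa" in "caaaabcbbb"
Scanning each position:
  Position 0: "ca" => no
  Position 1: "aa" => MATCH
  Position 2: "aa" => MATCH
  Position 3: "aa" => MATCH
  Position 4: "ab" => no
  Position 5: "bc" => no
  Position 6: "cb" => no
  Position 7: "bb" => no
  Position 8: "bb" => no
Total occurrences: 3

3


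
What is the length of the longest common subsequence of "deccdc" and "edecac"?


LCS of "deccdc" and "edecac"
DP table:
           e    d    e    c    a    c
      0    0    0    0    0    0    0
  d   0    0    1    1    1    1    1
  e   0    1    1    2    2    2    2
  c   0    1    1    2    3    3    3
  c   0    1    1    2    3    3    4
  d   0    1    2    2    3    3    4
  c   0    1    2    2    3    3    4
LCS length = dp[6][6] = 4

4


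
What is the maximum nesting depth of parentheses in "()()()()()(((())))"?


Input: "()()()()()(((())))"
Tracking depth:
  Position 0 '(': depth becomes 1
  Position 1 ')': depth becomes 0
  Position 2 '(': depth becomes 1
  Position 3 ')': depth becomes 0
  Position 4 '(': depth becomes 1
  Position 5 ')': depth becomes 0
  Position 6 '(': depth becomes 1
  Position 7 ')': depth becomes 0
  Position 8 '(': depth becomes 1
  Position 9 ')': depth becomes 0
  Position 10 '(': depth becomes 1
  Position 11 '(': depth becomes 2
  Position 12 '(': depth becomes 3
  Position 13 '(': depth becomes 4
  Position 14 ')': depth becomes 3
  Position 15 ')': depth becomes 2
  Position 16 ')': depth becomes 1
  Position 17 ')': depth becomes 0
Maximum depth reached: 4

4


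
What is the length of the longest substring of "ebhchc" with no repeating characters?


Input: "ebhchc"
Sliding window (track last position of each char):
  Position 0 ('e'): window [0,0] length 1 -- new best
  Position 1 ('b'): window [0,1] length 2 -- new best
  Position 2 ('h'): window [0,2] length 3 -- new best
  Position 3 ('c'): window [0,3] length 4 -- new best
  Position 4 ('h'): repeat (last at 2), move window start to 3
  Position 4 ('h'): window [3,4] length 2
  Position 5 ('c'): repeat (last at 3), move window start to 4
  Position 5 ('c'): window [4,5] length 2
Longest substring with no repeats: "ebhc" with length 4

4


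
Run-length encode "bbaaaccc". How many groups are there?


Input: bbaaaccc
Scanning for consecutive runs:
  Group 1: 'b' x 2 (positions 0-1)
  Group 2: 'a' x 3 (positions 2-4)
  Group 3: 'c' x 3 (positions 5-7)
Total groups: 3

3


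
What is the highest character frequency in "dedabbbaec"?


Input: dedabbbaec
Character counts:
  'a': 2
  'b': 3
  'c': 1
  'd': 2
  'e': 2
Maximum frequency: 3

3


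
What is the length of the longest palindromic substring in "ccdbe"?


Input: "ccdbe"
Checking substrings for palindromes:
  [0:2] "cc" (len 2) => palindrome
Longest palindromic substring: "cc" with length 2

2


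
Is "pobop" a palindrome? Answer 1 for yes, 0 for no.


Input: pobop
Reversed: pobop
  Compare pos 0 ('p') with pos 4 ('p'): match
  Compare pos 1 ('o') with pos 3 ('o'): match
Result: palindrome

1


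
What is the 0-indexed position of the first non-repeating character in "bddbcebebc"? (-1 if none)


Input: bddbcebebc
Character frequencies:
  'b': 4
  'c': 2
  'd': 2
  'e': 2
Scanning left to right for freq == 1:
  Position 0 ('b'): freq=4, skip
  Position 1 ('d'): freq=2, skip
  Position 2 ('d'): freq=2, skip
  Position 3 ('b'): freq=4, skip
  Position 4 ('c'): freq=2, skip
  Position 5 ('e'): freq=2, skip
  Position 6 ('b'): freq=4, skip
  Position 7 ('e'): freq=2, skip
  Position 8 ('b'): freq=4, skip
  Position 9 ('c'): freq=2, skip
  No unique character found => answer = -1

-1


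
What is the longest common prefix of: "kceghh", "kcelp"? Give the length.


Words: kceghh, kcelp
  Position 0: all 'k' => match
  Position 1: all 'c' => match
  Position 2: all 'e' => match
  Position 3: ('g', 'l') => mismatch, stop
LCP = "kce" (length 3)

3


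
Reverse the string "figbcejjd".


Input: figbcejjd
Reading characters right to left:
  Position 8: 'd'
  Position 7: 'j'
  Position 6: 'j'
  Position 5: 'e'
  Position 4: 'c'
  Position 3: 'b'
  Position 2: 'g'
  Position 1: 'i'
  Position 0: 'f'
Reversed: djjecbgif

djjecbgif


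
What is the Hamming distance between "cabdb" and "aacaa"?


Comparing "cabdb" and "aacaa" position by position:
  Position 0: 'c' vs 'a' => differ
  Position 1: 'a' vs 'a' => same
  Position 2: 'b' vs 'c' => differ
  Position 3: 'd' vs 'a' => differ
  Position 4: 'b' vs 'a' => differ
Total differences (Hamming distance): 4

4


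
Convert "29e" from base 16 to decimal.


Input: "29e" in base 16
Positional expansion:
  Digit '2' (value 2) x 16^2 = 512
  Digit '9' (value 9) x 16^1 = 144
  Digit 'e' (value 14) x 16^0 = 14
Sum = 670

670


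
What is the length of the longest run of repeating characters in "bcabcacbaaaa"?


Input: "bcabcacbaaaa"
Scanning for longest run:
  Position 1 ('c'): new char, reset run to 1
  Position 2 ('a'): new char, reset run to 1
  Position 3 ('b'): new char, reset run to 1
  Position 4 ('c'): new char, reset run to 1
  Position 5 ('a'): new char, reset run to 1
  Position 6 ('c'): new char, reset run to 1
  Position 7 ('b'): new char, reset run to 1
  Position 8 ('a'): new char, reset run to 1
  Position 9 ('a'): continues run of 'a', length=2
  Position 10 ('a'): continues run of 'a', length=3
  Position 11 ('a'): continues run of 'a', length=4
Longest run: 'a' with length 4

4


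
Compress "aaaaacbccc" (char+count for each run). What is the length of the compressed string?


Input: aaaaacbccc
Runs:
  'a' x 5 => "a5"
  'c' x 1 => "c1"
  'b' x 1 => "b1"
  'c' x 3 => "c3"
Compressed: "a5c1b1c3"
Compressed length: 8

8


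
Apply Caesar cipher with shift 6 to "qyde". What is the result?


Caesar cipher: shift "qyde" by 6
  'q' (pos 16) + 6 = pos 22 = 'w'
  'y' (pos 24) + 6 = pos 4 = 'e'
  'd' (pos 3) + 6 = pos 9 = 'j'
  'e' (pos 4) + 6 = pos 10 = 'k'
Result: wejk

wejk


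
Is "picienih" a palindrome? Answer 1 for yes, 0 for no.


Input: picienih
Reversed: hineicip
  Compare pos 0 ('p') with pos 7 ('h'): MISMATCH
  Compare pos 1 ('i') with pos 6 ('i'): match
  Compare pos 2 ('c') with pos 5 ('n'): MISMATCH
  Compare pos 3 ('i') with pos 4 ('e'): MISMATCH
Result: not a palindrome

0


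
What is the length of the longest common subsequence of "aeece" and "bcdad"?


LCS of "aeece" and "bcdad"
DP table:
           b    c    d    a    d
      0    0    0    0    0    0
  a   0    0    0    0    1    1
  e   0    0    0    0    1    1
  e   0    0    0    0    1    1
  c   0    0    1    1    1    1
  e   0    0    1    1    1    1
LCS length = dp[5][5] = 1

1


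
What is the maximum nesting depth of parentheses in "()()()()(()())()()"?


Input: "()()()()(()())()()"
Tracking depth:
  Position 0 '(': depth becomes 1
  Position 1 ')': depth becomes 0
  Position 2 '(': depth becomes 1
  Position 3 ')': depth becomes 0
  Position 4 '(': depth becomes 1
  Position 5 ')': depth becomes 0
  Position 6 '(': depth becomes 1
  Position 7 ')': depth becomes 0
  Position 8 '(': depth becomes 1
  Position 9 '(': depth becomes 2
  Position 10 ')': depth becomes 1
  Position 11 '(': depth becomes 2
  Position 12 ')': depth becomes 1
  Position 13 ')': depth becomes 0
  Position 14 '(': depth becomes 1
  Position 15 ')': depth becomes 0
  Position 16 '(': depth becomes 1
  Position 17 ')': depth becomes 0
Maximum depth reached: 2

2


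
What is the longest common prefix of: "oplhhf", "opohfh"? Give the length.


Words: oplhhf, opohfh
  Position 0: all 'o' => match
  Position 1: all 'p' => match
  Position 2: ('l', 'o') => mismatch, stop
LCP = "op" (length 2)

2


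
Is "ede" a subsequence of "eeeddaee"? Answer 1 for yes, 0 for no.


Check if "ede" is a subsequence of "eeeddaee"
Greedy scan:
  Position 0 ('e'): matches sub[0] = 'e'
  Position 1 ('e'): no match needed
  Position 2 ('e'): no match needed
  Position 3 ('d'): matches sub[1] = 'd'
  Position 4 ('d'): no match needed
  Position 5 ('a'): no match needed
  Position 6 ('e'): matches sub[2] = 'e'
  Position 7 ('e'): no match needed
All 3 characters matched => is a subsequence

1


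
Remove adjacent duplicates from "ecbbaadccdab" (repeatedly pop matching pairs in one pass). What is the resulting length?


Input: ecbbaadccdab
Stack-based adjacent duplicate removal:
  Read 'e': push. Stack: e
  Read 'c': push. Stack: ec
  Read 'b': push. Stack: ecb
  Read 'b': matches stack top 'b' => pop. Stack: ec
  Read 'a': push. Stack: eca
  Read 'a': matches stack top 'a' => pop. Stack: ec
  Read 'd': push. Stack: ecd
  Read 'c': push. Stack: ecdc
  Read 'c': matches stack top 'c' => pop. Stack: ecd
  Read 'd': matches stack top 'd' => pop. Stack: ec
  Read 'a': push. Stack: eca
  Read 'b': push. Stack: ecab
Final stack: "ecab" (length 4)

4


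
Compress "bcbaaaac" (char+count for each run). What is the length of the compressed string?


Input: bcbaaaac
Runs:
  'b' x 1 => "b1"
  'c' x 1 => "c1"
  'b' x 1 => "b1"
  'a' x 4 => "a4"
  'c' x 1 => "c1"
Compressed: "b1c1b1a4c1"
Compressed length: 10

10


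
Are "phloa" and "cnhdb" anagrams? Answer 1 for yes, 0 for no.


Strings: "phloa", "cnhdb"
Sorted first:  ahlop
Sorted second: bcdhn
Differ at position 0: 'a' vs 'b' => not anagrams

0


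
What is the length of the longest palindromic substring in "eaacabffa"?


Input: "eaacabffa"
Checking substrings for palindromes:
  [2:5] "aca" (len 3) => palindrome
  [1:3] "aa" (len 2) => palindrome
  [6:8] "ff" (len 2) => palindrome
Longest palindromic substring: "aca" with length 3

3


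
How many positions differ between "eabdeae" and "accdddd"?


Comparing "eabdeae" and "accdddd" position by position:
  Position 0: 'e' vs 'a' => DIFFER
  Position 1: 'a' vs 'c' => DIFFER
  Position 2: 'b' vs 'c' => DIFFER
  Position 3: 'd' vs 'd' => same
  Position 4: 'e' vs 'd' => DIFFER
  Position 5: 'a' vs 'd' => DIFFER
  Position 6: 'e' vs 'd' => DIFFER
Positions that differ: 6

6


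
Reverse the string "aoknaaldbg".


Input: aoknaaldbg
Reading characters right to left:
  Position 9: 'g'
  Position 8: 'b'
  Position 7: 'd'
  Position 6: 'l'
  Position 5: 'a'
  Position 4: 'a'
  Position 3: 'n'
  Position 2: 'k'
  Position 1: 'o'
  Position 0: 'a'
Reversed: gbdlaankoa

gbdlaankoa


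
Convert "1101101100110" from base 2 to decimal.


Input: "1101101100110" in base 2
Positional expansion:
  Digit '1' (value 1) x 2^12 = 4096
  Digit '1' (value 1) x 2^11 = 2048
  Digit '0' (value 0) x 2^10 = 0
  Digit '1' (value 1) x 2^9 = 512
  Digit '1' (value 1) x 2^8 = 256
  Digit '0' (value 0) x 2^7 = 0
  Digit '1' (value 1) x 2^6 = 64
  Digit '1' (value 1) x 2^5 = 32
  Digit '0' (value 0) x 2^4 = 0
  Digit '0' (value 0) x 2^3 = 0
  Digit '1' (value 1) x 2^2 = 4
  Digit '1' (value 1) x 2^1 = 2
  Digit '0' (value 0) x 2^0 = 0
Sum = 7014

7014


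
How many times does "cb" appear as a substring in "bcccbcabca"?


Searching for "cb" in "bcccbcabca"
Scanning each position:
  Position 0: "bc" => no
  Position 1: "cc" => no
  Position 2: "cc" => no
  Position 3: "cb" => MATCH
  Position 4: "bc" => no
  Position 5: "ca" => no
  Position 6: "ab" => no
  Position 7: "bc" => no
  Position 8: "ca" => no
Total occurrences: 1

1


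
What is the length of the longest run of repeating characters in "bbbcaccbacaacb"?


Input: "bbbcaccbacaacb"
Scanning for longest run:
  Position 1 ('b'): continues run of 'b', length=2
  Position 2 ('b'): continues run of 'b', length=3
  Position 3 ('c'): new char, reset run to 1
  Position 4 ('a'): new char, reset run to 1
  Position 5 ('c'): new char, reset run to 1
  Position 6 ('c'): continues run of 'c', length=2
  Position 7 ('b'): new char, reset run to 1
  Position 8 ('a'): new char, reset run to 1
  Position 9 ('c'): new char, reset run to 1
  Position 10 ('a'): new char, reset run to 1
  Position 11 ('a'): continues run of 'a', length=2
  Position 12 ('c'): new char, reset run to 1
  Position 13 ('b'): new char, reset run to 1
Longest run: 'b' with length 3

3


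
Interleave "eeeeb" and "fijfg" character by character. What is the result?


Interleaving "eeeeb" and "fijfg":
  Position 0: 'e' from first, 'f' from second => "ef"
  Position 1: 'e' from first, 'i' from second => "ei"
  Position 2: 'e' from first, 'j' from second => "ej"
  Position 3: 'e' from first, 'f' from second => "ef"
  Position 4: 'b' from first, 'g' from second => "bg"
Result: efeiejefbg

efeiejefbg


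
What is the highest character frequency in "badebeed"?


Input: badebeed
Character counts:
  'a': 1
  'b': 2
  'd': 2
  'e': 3
Maximum frequency: 3

3


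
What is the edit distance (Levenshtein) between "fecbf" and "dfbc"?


Computing edit distance: "fecbf" -> "dfbc"
DP table:
           d    f    b    c
      0    1    2    3    4
  f   1    1    1    2    3
  e   2    2    2    2    3
  c   3    3    3    3    2
  b   4    4    4    3    3
  f   5    5    4    4    4
Edit distance = dp[5][4] = 4

4


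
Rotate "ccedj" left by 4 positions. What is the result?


Input: "ccedj", rotate left by 4
First 4 characters: "cced"
Remaining characters: "j"
Concatenate remaining + first: "j" + "cced" = "jcced"

jcced


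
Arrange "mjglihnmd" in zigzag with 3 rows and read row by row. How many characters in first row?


Zigzag "mjglihnmd" into 3 rows:
Placing characters:
  'm' => row 0
  'j' => row 1
  'g' => row 2
  'l' => row 1
  'i' => row 0
  'h' => row 1
  'n' => row 2
  'm' => row 1
  'd' => row 0
Rows:
  Row 0: "mid"
  Row 1: "jlhm"
  Row 2: "gn"
First row length: 3

3


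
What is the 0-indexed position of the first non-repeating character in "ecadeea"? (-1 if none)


Input: ecadeea
Character frequencies:
  'a': 2
  'c': 1
  'd': 1
  'e': 3
Scanning left to right for freq == 1:
  Position 0 ('e'): freq=3, skip
  Position 1 ('c'): unique! => answer = 1

1


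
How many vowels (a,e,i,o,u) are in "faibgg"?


Input: faibgg
Checking each character:
  'f' at position 0: consonant
  'a' at position 1: vowel (running total: 1)
  'i' at position 2: vowel (running total: 2)
  'b' at position 3: consonant
  'g' at position 4: consonant
  'g' at position 5: consonant
Total vowels: 2

2


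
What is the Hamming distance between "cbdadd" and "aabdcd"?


Comparing "cbdadd" and "aabdcd" position by position:
  Position 0: 'c' vs 'a' => differ
  Position 1: 'b' vs 'a' => differ
  Position 2: 'd' vs 'b' => differ
  Position 3: 'a' vs 'd' => differ
  Position 4: 'd' vs 'c' => differ
  Position 5: 'd' vs 'd' => same
Total differences (Hamming distance): 5

5


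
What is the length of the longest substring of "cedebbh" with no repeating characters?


Input: "cedebbh"
Sliding window (track last position of each char):
  Position 0 ('c'): window [0,0] length 1 -- new best
  Position 1 ('e'): window [0,1] length 2 -- new best
  Position 2 ('d'): window [0,2] length 3 -- new best
  Position 3 ('e'): repeat (last at 1), move window start to 2
  Position 3 ('e'): window [2,3] length 2
  Position 4 ('b'): window [2,4] length 3
  Position 5 ('b'): repeat (last at 4), move window start to 5
  Position 5 ('b'): window [5,5] length 1
  Position 6 ('h'): window [5,6] length 2
Longest substring with no repeats: "ced" with length 3

3


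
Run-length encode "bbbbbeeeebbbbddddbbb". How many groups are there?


Input: bbbbbeeeebbbbddddbbb
Scanning for consecutive runs:
  Group 1: 'b' x 5 (positions 0-4)
  Group 2: 'e' x 4 (positions 5-8)
  Group 3: 'b' x 4 (positions 9-12)
  Group 4: 'd' x 4 (positions 13-16)
  Group 5: 'b' x 3 (positions 17-19)
Total groups: 5

5


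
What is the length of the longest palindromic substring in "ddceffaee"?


Input: "ddceffaee"
Checking substrings for palindromes:
  [0:2] "dd" (len 2) => palindrome
  [4:6] "ff" (len 2) => palindrome
  [7:9] "ee" (len 2) => palindrome
Longest palindromic substring: "dd" with length 2

2


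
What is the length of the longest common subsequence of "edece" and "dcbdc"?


LCS of "edece" and "dcbdc"
DP table:
           d    c    b    d    c
      0    0    0    0    0    0
  e   0    0    0    0    0    0
  d   0    1    1    1    1    1
  e   0    1    1    1    1    1
  c   0    1    2    2    2    2
  e   0    1    2    2    2    2
LCS length = dp[5][5] = 2

2


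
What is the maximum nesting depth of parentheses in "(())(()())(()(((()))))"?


Input: "(())(()())(()(((()))))"
Tracking depth:
  Position 0 '(': depth becomes 1
  Position 1 '(': depth becomes 2
  Position 2 ')': depth becomes 1
  Position 3 ')': depth becomes 0
  Position 4 '(': depth becomes 1
  Position 5 '(': depth becomes 2
  Position 6 ')': depth becomes 1
  Position 7 '(': depth becomes 2
  Position 8 ')': depth becomes 1
  Position 9 ')': depth becomes 0
  Position 10 '(': depth becomes 1
  Position 11 '(': depth becomes 2
  Position 12 ')': depth becomes 1
  Position 13 '(': depth becomes 2
  Position 14 '(': depth becomes 3
  Position 15 '(': depth becomes 4
  Position 16 '(': depth becomes 5
  Position 17 ')': depth becomes 4
  Position 18 ')': depth becomes 3
  Position 19 ')': depth becomes 2
  Position 20 ')': depth becomes 1
  Position 21 ')': depth becomes 0
Maximum depth reached: 5

5


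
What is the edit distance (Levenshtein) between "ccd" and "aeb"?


Computing edit distance: "ccd" -> "aeb"
DP table:
           a    e    b
      0    1    2    3
  c   1    1    2    3
  c   2    2    2    3
  d   3    3    3    3
Edit distance = dp[3][3] = 3

3


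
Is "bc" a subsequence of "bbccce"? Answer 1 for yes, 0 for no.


Check if "bc" is a subsequence of "bbccce"
Greedy scan:
  Position 0 ('b'): matches sub[0] = 'b'
  Position 1 ('b'): no match needed
  Position 2 ('c'): matches sub[1] = 'c'
  Position 3 ('c'): no match needed
  Position 4 ('c'): no match needed
  Position 5 ('e'): no match needed
All 2 characters matched => is a subsequence

1


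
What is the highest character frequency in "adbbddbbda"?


Input: adbbddbbda
Character counts:
  'a': 2
  'b': 4
  'd': 4
Maximum frequency: 4

4


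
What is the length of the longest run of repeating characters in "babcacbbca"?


Input: "babcacbbca"
Scanning for longest run:
  Position 1 ('a'): new char, reset run to 1
  Position 2 ('b'): new char, reset run to 1
  Position 3 ('c'): new char, reset run to 1
  Position 4 ('a'): new char, reset run to 1
  Position 5 ('c'): new char, reset run to 1
  Position 6 ('b'): new char, reset run to 1
  Position 7 ('b'): continues run of 'b', length=2
  Position 8 ('c'): new char, reset run to 1
  Position 9 ('a'): new char, reset run to 1
Longest run: 'b' with length 2

2


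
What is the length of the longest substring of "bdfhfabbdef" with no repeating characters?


Input: "bdfhfabbdef"
Sliding window (track last position of each char):
  Position 0 ('b'): window [0,0] length 1 -- new best
  Position 1 ('d'): window [0,1] length 2 -- new best
  Position 2 ('f'): window [0,2] length 3 -- new best
  Position 3 ('h'): window [0,3] length 4 -- new best
  Position 4 ('f'): repeat (last at 2), move window start to 3
  Position 4 ('f'): window [3,4] length 2
  Position 5 ('a'): window [3,5] length 3
  Position 6 ('b'): window [3,6] length 4
  Position 7 ('b'): repeat (last at 6), move window start to 7
  Position 7 ('b'): window [7,7] length 1
  Position 8 ('d'): window [7,8] length 2
  Position 9 ('e'): window [7,9] length 3
  Position 10 ('f'): window [7,10] length 4
Longest substring with no repeats: "bdfh" with length 4

4


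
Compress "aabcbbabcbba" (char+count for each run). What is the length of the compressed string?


Input: aabcbbabcbba
Runs:
  'a' x 2 => "a2"
  'b' x 1 => "b1"
  'c' x 1 => "c1"
  'b' x 2 => "b2"
  'a' x 1 => "a1"
  'b' x 1 => "b1"
  'c' x 1 => "c1"
  'b' x 2 => "b2"
  'a' x 1 => "a1"
Compressed: "a2b1c1b2a1b1c1b2a1"
Compressed length: 18

18


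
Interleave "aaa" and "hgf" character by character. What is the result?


Interleaving "aaa" and "hgf":
  Position 0: 'a' from first, 'h' from second => "ah"
  Position 1: 'a' from first, 'g' from second => "ag"
  Position 2: 'a' from first, 'f' from second => "af"
Result: ahagaf

ahagaf


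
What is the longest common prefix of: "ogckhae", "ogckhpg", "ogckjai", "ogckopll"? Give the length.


Words: ogckhae, ogckhpg, ogckjai, ogckopll
  Position 0: all 'o' => match
  Position 1: all 'g' => match
  Position 2: all 'c' => match
  Position 3: all 'k' => match
  Position 4: ('h', 'h', 'j', 'o') => mismatch, stop
LCP = "ogck" (length 4)

4


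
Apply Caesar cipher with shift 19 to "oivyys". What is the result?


Caesar cipher: shift "oivyys" by 19
  'o' (pos 14) + 19 = pos 7 = 'h'
  'i' (pos 8) + 19 = pos 1 = 'b'
  'v' (pos 21) + 19 = pos 14 = 'o'
  'y' (pos 24) + 19 = pos 17 = 'r'
  'y' (pos 24) + 19 = pos 17 = 'r'
  's' (pos 18) + 19 = pos 11 = 'l'
Result: hborrl

hborrl


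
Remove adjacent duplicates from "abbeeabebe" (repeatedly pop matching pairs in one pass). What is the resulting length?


Input: abbeeabebe
Stack-based adjacent duplicate removal:
  Read 'a': push. Stack: a
  Read 'b': push. Stack: ab
  Read 'b': matches stack top 'b' => pop. Stack: a
  Read 'e': push. Stack: ae
  Read 'e': matches stack top 'e' => pop. Stack: a
  Read 'a': matches stack top 'a' => pop. Stack: (empty)
  Read 'b': push. Stack: b
  Read 'e': push. Stack: be
  Read 'b': push. Stack: beb
  Read 'e': push. Stack: bebe
Final stack: "bebe" (length 4)

4
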